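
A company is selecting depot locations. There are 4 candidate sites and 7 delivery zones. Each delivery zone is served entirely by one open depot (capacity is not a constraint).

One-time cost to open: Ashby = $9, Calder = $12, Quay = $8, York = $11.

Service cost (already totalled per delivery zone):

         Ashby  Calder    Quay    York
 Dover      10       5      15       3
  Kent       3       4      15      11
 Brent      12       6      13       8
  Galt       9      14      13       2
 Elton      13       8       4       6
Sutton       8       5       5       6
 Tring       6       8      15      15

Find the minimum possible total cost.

Minimum total cost: 54

For any fixed open set, each delivery zone goes to its cheapest open site; total = fixed + service.
{Ashby, York}: Dover→York 3, Kent→Ashby 3, Brent→York 8, Galt→York 2, Elton→York 6, Sutton→York 6, Tring→Ashby 6. Service 34; fixed 20; total 54.
{Calder, York}: service 34 + fixed 23 = 57
{Ashby, Quay, York}: Dover→York 3, Kent→Ashby 3, Brent→York 8, Galt→York 2, Elton→Quay 4, Sutton→Quay 5, Tring→Ashby 6. Service 31; fixed 28; total 59.
{Ashby, Calder, Quay, York}: service 29 + fixed 40 = 69
No other subset beats 54.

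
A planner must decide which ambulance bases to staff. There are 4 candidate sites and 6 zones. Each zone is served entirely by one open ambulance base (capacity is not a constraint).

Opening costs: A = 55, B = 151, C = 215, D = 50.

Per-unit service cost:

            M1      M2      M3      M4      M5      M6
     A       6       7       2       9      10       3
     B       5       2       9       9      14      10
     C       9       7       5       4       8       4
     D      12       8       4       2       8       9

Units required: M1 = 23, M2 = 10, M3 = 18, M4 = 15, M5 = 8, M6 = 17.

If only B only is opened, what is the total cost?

Each zone is assigned to its cheapest site among the open ones.
{B}: M1→B 5·23=115, M2→B 2·10=20, M3→B 9·18=162, M4→B 9·15=135, M5→B 14·8=112, M6→B 10·17=170. Service 714; fixed 151; total 865.

Total cost: 865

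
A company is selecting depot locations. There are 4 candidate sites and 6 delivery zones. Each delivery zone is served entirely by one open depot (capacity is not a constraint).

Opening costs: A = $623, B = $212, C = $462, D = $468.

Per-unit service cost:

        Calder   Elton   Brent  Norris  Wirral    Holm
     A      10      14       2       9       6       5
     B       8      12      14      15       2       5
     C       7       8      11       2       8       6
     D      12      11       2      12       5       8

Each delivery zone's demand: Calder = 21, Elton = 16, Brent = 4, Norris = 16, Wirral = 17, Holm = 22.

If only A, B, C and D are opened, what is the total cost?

Each delivery zone is assigned to its cheapest site among the open ones.
{A, B, C, D}: Calder→C 7·21=147, Elton→C 8·16=128, Brent→A 2·4=8, Norris→C 2·16=32, Wirral→B 2·17=34, Holm→A 5·22=110. Service 459; fixed 1765; total 2224.

Total cost: 2224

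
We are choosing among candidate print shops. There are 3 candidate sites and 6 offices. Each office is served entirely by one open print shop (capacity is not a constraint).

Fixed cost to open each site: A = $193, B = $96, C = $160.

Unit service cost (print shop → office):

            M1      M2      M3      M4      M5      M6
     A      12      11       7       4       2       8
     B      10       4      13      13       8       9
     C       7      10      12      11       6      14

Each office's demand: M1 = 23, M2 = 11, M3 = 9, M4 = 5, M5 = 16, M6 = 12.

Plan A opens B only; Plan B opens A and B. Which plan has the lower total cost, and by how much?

Plan A: {B}: M1→B 10·23=230, M2→B 4·11=44, M3→B 13·9=117, M4→B 13·5=65, M5→B 8·16=128, M6→B 9·12=108. Service 692; fixed 96; total 788.
Plan B: {A, B}: M1→B 10·23=230, M2→B 4·11=44, M3→A 7·9=63, M4→A 4·5=20, M5→A 2·16=32, M6→A 8·12=96. Service 485; fixed 289; total 774.
Difference: |788 − 774| = 14.

Plan B is cheaper by 14.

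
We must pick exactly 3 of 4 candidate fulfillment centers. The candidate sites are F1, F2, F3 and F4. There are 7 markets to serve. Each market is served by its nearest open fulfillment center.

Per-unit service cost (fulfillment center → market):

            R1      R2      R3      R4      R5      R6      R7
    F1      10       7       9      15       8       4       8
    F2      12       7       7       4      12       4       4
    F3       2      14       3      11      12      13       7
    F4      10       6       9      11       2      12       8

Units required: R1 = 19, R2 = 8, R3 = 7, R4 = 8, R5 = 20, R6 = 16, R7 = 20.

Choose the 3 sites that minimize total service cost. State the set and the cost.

Choose F2, F3 and F4; total service cost 323.

With exactly 3 open, each market uses its cheapest among the chosen.
{F2, F3, F4}: R1→F3 2·19=38, R2→F4 6·8=48, R3→F3 3·7=21, R4→F2 4·8=32, R5→F4 2·20=40, R6→F2 4·16=64, R7→F2 4·20=80. Service cost 323.
{F1, F3, F4}: service cost 439
{F1, F2, F3}: service cost 451
Among all 4 size-3 choices, {F2, F3, F4} is lowest.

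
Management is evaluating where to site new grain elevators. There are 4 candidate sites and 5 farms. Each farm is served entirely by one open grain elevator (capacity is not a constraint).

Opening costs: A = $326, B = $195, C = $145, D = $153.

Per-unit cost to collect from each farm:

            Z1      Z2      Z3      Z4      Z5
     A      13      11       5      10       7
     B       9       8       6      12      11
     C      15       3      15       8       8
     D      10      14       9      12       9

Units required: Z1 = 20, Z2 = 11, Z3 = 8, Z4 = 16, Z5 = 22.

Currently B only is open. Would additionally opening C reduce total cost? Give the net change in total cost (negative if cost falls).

Current service cost with {B}: 750.
Adding C: each farm re-picks its cheapest; new service cost 565, saving 185.
Extra fixed cost: 145. Net change = 145 − 185 = -40.
(Totals: 945 → 905.)

Yes — net change −40 (cost falls by 40).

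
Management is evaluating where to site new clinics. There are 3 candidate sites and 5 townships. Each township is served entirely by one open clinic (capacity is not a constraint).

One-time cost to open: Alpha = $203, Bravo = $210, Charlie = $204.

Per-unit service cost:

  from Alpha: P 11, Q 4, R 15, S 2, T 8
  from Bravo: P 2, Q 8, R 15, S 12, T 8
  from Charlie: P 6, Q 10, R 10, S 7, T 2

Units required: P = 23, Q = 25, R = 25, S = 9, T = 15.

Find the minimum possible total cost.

For any fixed open set, each township goes to its cheapest open site; total = fixed + service.
{Charlie}: P→Charlie 6·23=138, Q→Charlie 10·25=250, R→Charlie 10·25=250, S→Charlie 7·9=63, T→Charlie 2·15=30. Service 731; fixed 204; total 935.
{Alpha, Charlie}: P→Charlie 6·23=138, Q→Alpha 4·25=100, R→Charlie 10·25=250, S→Alpha 2·9=18, T→Charlie 2·15=30. Service 536; fixed 407; total 943.
{Bravo, Charlie}: P→Bravo 2·23=46, Q→Bravo 8·25=200, R→Charlie 10·25=250, S→Charlie 7·9=63, T→Charlie 2·15=30. Service 589; fixed 414; total 1003.
{Alpha, Bravo, Charlie}: service 444 + fixed 617 = 1061
(All 7 nonempty subsets were checked; Charlie only is lowest.)

Minimum total cost: 935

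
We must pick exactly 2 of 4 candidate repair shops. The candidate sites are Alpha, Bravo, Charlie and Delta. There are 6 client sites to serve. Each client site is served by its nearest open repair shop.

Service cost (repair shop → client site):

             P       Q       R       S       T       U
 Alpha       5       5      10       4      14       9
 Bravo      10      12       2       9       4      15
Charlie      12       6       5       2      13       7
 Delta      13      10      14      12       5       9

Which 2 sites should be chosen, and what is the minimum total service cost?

Choose Alpha and Bravo; total service cost 29.

With exactly 2 open, each client site uses its cheapest among the chosen.
{Alpha, Bravo}: P→Alpha 5, Q→Alpha 5, R→Bravo 2, S→Alpha 4, T→Bravo 4, U→Alpha 9. Service cost 29.
{Bravo, Charlie}: service cost 31
{Alpha, Charlie}: service cost 37
Among all 6 size-2 choices, {Alpha, Bravo} is lowest.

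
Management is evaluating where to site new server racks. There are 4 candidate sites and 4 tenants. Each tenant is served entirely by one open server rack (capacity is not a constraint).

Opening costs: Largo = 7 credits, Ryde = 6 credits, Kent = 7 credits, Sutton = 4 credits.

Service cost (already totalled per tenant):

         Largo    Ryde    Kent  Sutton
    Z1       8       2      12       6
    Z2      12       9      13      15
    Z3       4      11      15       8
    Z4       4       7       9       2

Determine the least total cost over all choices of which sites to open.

For any fixed open set, each tenant goes to its cheapest open site; total = fixed + service.
{Ryde, Sutton}: Z1→Ryde 2, Z2→Ryde 9, Z3→Sutton 8, Z4→Sutton 2. Service 21; fixed 10; total 31.
{Largo, Ryde}: service 19 + fixed 13 = 32
{Largo, Ryde, Sutton}: service 17 + fixed 17 = 34
{Largo, Ryde, Kent, Sutton}: Z1→Ryde 2, Z2→Ryde 9, Z3→Largo 4, Z4→Sutton 2. Service 17; fixed 24; total 41.
No other subset beats 31.

Minimum total cost: 31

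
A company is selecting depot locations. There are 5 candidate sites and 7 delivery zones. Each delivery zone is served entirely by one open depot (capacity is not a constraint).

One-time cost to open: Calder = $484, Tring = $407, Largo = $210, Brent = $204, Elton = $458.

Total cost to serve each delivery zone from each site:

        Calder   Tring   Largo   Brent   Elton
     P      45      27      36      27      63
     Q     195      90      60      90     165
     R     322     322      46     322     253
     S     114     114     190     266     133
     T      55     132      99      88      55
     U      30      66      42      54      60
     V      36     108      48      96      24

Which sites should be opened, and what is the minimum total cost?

For any fixed open set, each delivery zone goes to its cheapest open site; total = fixed + service.
{Largo}: P→Largo 36, Q→Largo 60, R→Largo 46, S→Largo 190, T→Largo 99, U→Largo 42, V→Largo 48. Service 521; fixed 210; total 731.
{Largo, Brent}: P→Brent 27, Q→Largo 60, R→Largo 46, S→Largo 190, T→Brent 88, U→Largo 42, V→Largo 48. Service 501; fixed 414; total 915.
{Tring, Largo}: service 436 + fixed 617 = 1053
{Calder, Tring, Largo, Brent, Elton}: P→Tring 27, Q→Largo 60, R→Largo 46, S→Calder 114, T→Calder 55, U→Calder 30, V→Elton 24. Service 356; fixed 1763; total 2119.
No other subset beats 731.

Open Largo only; minimum total cost 731.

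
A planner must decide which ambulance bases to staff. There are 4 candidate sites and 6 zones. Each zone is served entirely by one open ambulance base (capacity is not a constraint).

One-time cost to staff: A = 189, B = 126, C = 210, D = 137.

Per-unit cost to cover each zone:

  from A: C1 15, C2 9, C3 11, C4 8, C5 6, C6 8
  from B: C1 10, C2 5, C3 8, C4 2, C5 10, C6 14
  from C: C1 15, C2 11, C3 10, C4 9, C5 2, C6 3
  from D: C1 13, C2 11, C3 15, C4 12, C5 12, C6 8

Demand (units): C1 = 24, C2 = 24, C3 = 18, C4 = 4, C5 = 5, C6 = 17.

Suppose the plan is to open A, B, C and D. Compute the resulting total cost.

Total cost: 1235

Each zone is assigned to its cheapest site among the open ones.
{A, B, C, D}: C1→B 10·24=240, C2→B 5·24=120, C3→B 8·18=144, C4→B 2·4=8, C5→C 2·5=10, C6→C 3·17=51. Service 573; fixed 662; total 1235.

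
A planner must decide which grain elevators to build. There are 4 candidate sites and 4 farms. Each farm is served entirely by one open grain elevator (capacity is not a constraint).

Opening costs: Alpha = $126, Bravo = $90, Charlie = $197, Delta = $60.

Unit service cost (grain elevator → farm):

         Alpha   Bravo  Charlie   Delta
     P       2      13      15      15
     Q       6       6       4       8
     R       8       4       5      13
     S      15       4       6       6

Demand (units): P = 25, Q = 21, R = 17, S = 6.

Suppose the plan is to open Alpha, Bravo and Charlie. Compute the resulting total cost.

Total cost: 639

Each farm is assigned to its cheapest site among the open ones.
{Alpha, Bravo, Charlie}: P→Alpha 2·25=50, Q→Charlie 4·21=84, R→Bravo 4·17=68, S→Bravo 4·6=24. Service 226; fixed 413; total 639.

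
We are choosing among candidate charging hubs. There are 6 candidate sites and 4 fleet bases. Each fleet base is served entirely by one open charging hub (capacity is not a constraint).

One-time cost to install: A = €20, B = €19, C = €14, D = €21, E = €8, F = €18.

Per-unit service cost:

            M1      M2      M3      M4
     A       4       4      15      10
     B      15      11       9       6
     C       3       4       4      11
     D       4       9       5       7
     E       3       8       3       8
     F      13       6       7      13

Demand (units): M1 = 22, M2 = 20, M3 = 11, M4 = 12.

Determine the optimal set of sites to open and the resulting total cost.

For any fixed open set, each fleet base goes to its cheapest open site; total = fixed + service.
{B, C, E}: M1→C 3·22=66, M2→C 4·20=80, M3→E 3·11=33, M4→B 6·12=72. Service 251; fixed 41; total 292.
{B, C}: service 262 + fixed 33 = 295
{C, E}: service 275 + fixed 22 = 297
{A, B, C, D, E, F}: M1→C 3·22=66, M2→A 4·20=80, M3→E 3·11=33, M4→B 6·12=72. Service 251; fixed 100; total 351.
No other subset beats 292.

Open B, C and E; minimum total cost 292.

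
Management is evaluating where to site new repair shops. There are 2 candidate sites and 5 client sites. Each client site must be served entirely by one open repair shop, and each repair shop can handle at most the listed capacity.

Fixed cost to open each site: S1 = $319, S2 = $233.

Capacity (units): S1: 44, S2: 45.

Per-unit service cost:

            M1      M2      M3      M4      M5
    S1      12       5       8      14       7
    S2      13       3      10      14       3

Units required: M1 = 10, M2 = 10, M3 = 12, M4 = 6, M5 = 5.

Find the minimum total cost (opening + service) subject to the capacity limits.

Minimum total cost: 612

Open {S2}: M1→S2 13·10=130, M2→S2 3·10=30, M3→S2 10·12=120, M4→S2 14·6=84, M5→S2 3·5=15.
Loads: S2 carries 43/45. Service 379; fixed 233; total 612.
Next best feasible plan costs 704.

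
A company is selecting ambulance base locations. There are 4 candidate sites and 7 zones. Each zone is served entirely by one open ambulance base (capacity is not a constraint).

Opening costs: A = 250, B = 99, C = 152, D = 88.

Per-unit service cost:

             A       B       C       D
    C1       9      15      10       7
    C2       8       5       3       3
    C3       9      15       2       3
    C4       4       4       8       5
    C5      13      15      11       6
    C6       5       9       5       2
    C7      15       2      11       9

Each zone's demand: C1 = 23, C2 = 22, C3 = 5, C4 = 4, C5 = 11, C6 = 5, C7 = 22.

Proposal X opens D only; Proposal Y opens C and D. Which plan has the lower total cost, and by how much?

Proposal X: {D}: C1→D 7·23=161, C2→D 3·22=66, C3→D 3·5=15, C4→D 5·4=20, C5→D 6·11=66, C6→D 2·5=10, C7→D 9·22=198. Service 536; fixed 88; total 624.
Proposal Y: {C, D}: C1→D 7·23=161, C2→C 3·22=66, C3→C 2·5=10, C4→D 5·4=20, C5→D 6·11=66, C6→D 2·5=10, C7→D 9·22=198. Service 531; fixed 240; total 771.
Difference: |624 − 771| = 147.

Proposal X is cheaper by 147.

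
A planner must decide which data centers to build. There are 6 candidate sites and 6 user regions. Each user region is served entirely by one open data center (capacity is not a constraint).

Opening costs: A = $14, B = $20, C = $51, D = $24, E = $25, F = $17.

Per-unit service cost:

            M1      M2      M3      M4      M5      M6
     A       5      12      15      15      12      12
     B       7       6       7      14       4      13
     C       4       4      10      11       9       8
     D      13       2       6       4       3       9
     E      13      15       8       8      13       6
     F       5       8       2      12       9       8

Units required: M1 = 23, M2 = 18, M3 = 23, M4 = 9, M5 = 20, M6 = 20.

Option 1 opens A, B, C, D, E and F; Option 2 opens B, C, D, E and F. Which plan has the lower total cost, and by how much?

Option 1: {A, B, C, D, E, F}: M1→C 4·23=92, M2→D 2·18=36, M3→F 2·23=46, M4→D 4·9=36, M5→D 3·20=60, M6→E 6·20=120. Service 390; fixed 151; total 541.
Option 2: {B, C, D, E, F}: M1→C 4·23=92, M2→D 2·18=36, M3→F 2·23=46, M4→D 4·9=36, M5→D 3·20=60, M6→E 6·20=120. Service 390; fixed 137; total 527.
Difference: |541 − 527| = 14.

Option 2 is cheaper by 14.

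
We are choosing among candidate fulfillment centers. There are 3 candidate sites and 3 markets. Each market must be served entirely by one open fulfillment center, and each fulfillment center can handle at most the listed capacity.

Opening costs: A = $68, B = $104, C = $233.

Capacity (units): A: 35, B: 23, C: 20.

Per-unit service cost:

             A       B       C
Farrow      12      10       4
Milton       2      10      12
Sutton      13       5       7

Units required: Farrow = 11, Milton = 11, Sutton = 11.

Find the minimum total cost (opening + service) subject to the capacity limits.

Minimum total cost: 359

Open {A, B}: Farrow→B 10·11=110, Milton→A 2·11=22, Sutton→B 5·11=55.
Loads: A carries 11/35, B carries 22/23. Service 187; fixed 172; total 359.
Next best feasible plan costs 365.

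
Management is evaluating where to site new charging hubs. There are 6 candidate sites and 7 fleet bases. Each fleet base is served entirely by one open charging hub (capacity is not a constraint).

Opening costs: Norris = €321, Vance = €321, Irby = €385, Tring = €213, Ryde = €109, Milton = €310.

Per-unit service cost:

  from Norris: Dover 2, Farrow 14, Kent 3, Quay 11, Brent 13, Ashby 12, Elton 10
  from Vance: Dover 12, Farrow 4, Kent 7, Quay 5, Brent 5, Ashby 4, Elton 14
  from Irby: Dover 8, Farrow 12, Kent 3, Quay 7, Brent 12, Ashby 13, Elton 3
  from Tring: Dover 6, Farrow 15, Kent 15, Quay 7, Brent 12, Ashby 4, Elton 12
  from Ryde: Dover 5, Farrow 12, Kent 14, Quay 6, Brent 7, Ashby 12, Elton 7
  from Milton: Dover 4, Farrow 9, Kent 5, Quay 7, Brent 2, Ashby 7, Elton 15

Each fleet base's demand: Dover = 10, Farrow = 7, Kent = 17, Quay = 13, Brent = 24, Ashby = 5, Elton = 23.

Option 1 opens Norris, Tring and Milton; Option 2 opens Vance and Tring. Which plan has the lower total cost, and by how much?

Option 1: {Norris, Tring, Milton}: Dover→Norris 2·10=20, Farrow→Milton 9·7=63, Kent→Norris 3·17=51, Quay→Tring 7·13=91, Brent→Milton 2·24=48, Ashby→Tring 4·5=20, Elton→Norris 10·23=230. Service 523; fixed 844; total 1367.
Option 2: {Vance, Tring}: Dover→Tring 6·10=60, Farrow→Vance 4·7=28, Kent→Vance 7·17=119, Quay→Vance 5·13=65, Brent→Vance 5·24=120, Ashby→Vance 4·5=20, Elton→Tring 12·23=276. Service 688; fixed 534; total 1222.
Difference: |1367 − 1222| = 145.

Option 2 is cheaper by 145.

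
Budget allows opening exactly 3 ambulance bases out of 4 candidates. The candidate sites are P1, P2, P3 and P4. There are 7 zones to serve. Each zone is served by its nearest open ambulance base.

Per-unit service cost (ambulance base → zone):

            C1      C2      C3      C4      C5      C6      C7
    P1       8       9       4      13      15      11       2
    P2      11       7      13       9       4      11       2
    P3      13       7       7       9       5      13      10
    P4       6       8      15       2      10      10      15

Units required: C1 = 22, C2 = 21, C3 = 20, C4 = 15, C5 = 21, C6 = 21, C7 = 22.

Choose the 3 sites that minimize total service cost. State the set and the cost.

With exactly 3 open, each zone uses its cheapest among the chosen.
{P1, P2, P4}: C1→P4 6·22=132, C2→P2 7·21=147, C3→P1 4·20=80, C4→P4 2·15=30, C5→P2 4·21=84, C6→P4 10·21=210, C7→P1 2·22=44. Service cost 727.
{P1, P3, P4}: service cost 748
{P2, P3, P4}: service cost 787
Among all 4 size-3 choices, {P1, P2, P4} is lowest.

Choose P1, P2 and P4; total service cost 727.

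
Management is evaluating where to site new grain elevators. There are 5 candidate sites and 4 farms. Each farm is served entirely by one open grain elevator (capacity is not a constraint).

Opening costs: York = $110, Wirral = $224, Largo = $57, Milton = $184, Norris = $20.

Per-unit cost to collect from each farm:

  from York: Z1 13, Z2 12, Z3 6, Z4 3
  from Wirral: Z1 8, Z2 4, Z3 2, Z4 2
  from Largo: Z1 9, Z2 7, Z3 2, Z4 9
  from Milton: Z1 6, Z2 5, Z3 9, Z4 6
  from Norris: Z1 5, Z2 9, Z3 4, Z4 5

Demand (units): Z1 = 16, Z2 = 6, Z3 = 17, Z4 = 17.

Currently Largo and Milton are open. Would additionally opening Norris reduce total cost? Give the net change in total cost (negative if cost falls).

Current service cost with {Largo, Milton}: 262.
Adding Norris: each farm re-picks its cheapest; new service cost 229, saving 33.
Extra fixed cost: 20. Net change = 20 − 33 = -13.
(Totals: 503 → 490.)

Yes — net change −13 (cost falls by 13).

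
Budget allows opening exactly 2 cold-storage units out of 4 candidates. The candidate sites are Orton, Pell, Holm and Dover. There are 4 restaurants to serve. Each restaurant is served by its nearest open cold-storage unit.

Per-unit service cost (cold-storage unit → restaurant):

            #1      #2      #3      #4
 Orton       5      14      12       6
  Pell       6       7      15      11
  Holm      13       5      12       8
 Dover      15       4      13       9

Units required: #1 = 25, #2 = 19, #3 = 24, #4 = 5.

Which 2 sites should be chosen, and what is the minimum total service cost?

With exactly 2 open, each restaurant uses its cheapest among the chosen.
{Orton, Dover}: #1→Orton 5·25=125, #2→Dover 4·19=76, #3→Orton 12·24=288, #4→Orton 6·5=30. Service cost 519.
{Orton, Holm}: service cost 538
{Pell, Holm}: service cost 573
Among all 6 size-2 choices, {Orton, Dover} is lowest.

Choose Orton and Dover; total service cost 519.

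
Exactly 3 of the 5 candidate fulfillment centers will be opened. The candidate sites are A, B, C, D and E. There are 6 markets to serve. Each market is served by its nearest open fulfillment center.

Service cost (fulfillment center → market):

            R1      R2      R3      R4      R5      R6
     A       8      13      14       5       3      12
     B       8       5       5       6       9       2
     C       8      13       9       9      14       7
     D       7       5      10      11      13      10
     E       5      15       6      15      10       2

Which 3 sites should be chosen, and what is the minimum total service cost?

Choose A, B and E; total service cost 25.

With exactly 3 open, each market uses its cheapest among the chosen.
{A, B, E}: R1→E 5, R2→B 5, R3→B 5, R4→A 5, R5→A 3, R6→B 2. Service cost 25.
{A, D, E}: service cost 26
{A, B, D}: service cost 27
Among all 10 size-3 choices, {A, B, E} is lowest.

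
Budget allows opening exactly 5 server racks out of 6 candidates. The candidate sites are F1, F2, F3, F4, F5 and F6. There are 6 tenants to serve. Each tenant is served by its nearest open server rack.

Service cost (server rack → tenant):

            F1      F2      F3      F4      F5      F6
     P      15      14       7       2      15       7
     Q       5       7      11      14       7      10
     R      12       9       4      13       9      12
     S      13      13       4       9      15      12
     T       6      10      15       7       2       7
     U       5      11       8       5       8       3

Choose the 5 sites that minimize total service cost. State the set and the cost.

With exactly 5 open, each tenant uses its cheapest among the chosen.
{F1, F3, F4, F5, F6}: P→F4 2, Q→F1 5, R→F3 4, S→F3 4, T→F5 2, U→F6 3. Service cost 20.
{F1, F2, F3, F4, F5}: service cost 22
{F2, F3, F4, F5, F6}: service cost 22
Among all 6 size-5 choices, {F1, F3, F4, F5, F6} is lowest.

Choose F1, F3, F4, F5 and F6; total service cost 20.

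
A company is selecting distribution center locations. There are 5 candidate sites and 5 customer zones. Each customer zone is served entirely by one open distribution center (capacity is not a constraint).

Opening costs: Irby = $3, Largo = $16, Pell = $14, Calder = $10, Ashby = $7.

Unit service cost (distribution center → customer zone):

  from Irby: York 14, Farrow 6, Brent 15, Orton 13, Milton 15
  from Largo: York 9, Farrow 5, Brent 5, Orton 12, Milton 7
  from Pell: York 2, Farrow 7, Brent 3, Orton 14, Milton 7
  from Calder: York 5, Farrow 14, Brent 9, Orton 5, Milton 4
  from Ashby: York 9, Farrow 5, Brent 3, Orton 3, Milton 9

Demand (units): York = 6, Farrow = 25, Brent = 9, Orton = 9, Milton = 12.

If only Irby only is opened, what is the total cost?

Total cost: 669

Each customer zone is assigned to its cheapest site among the open ones.
{Irby}: York→Irby 14·6=84, Farrow→Irby 6·25=150, Brent→Irby 15·9=135, Orton→Irby 13·9=117, Milton→Irby 15·12=180. Service 666; fixed 3; total 669.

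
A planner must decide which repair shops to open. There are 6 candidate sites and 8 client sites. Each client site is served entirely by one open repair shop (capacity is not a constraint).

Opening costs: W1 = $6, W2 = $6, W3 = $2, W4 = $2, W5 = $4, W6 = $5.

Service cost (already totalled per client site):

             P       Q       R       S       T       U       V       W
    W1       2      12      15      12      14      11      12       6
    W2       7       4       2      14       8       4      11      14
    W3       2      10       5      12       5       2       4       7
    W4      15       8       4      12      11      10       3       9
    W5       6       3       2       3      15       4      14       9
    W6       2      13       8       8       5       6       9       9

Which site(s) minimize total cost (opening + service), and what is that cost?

For any fixed open set, each client site goes to its cheapest open site; total = fixed + service.
{W3, W5}: P→W3 2, Q→W5 3, R→W5 2, S→W5 3, T→W3 5, U→W3 2, V→W3 4, W→W3 7. Service 28; fixed 6; total 34.
{W3, W4, W5}: service 27 + fixed 8 = 35
{W1, W3, W5}: service 27 + fixed 12 = 39
{W1, W2, W3, W4, W5, W6}: P→W1 2, Q→W5 3, R→W2 2, S→W5 3, T→W3 5, U→W3 2, V→W4 3, W→W1 6. Service 26; fixed 25; total 51.
No other subset beats 34.

Open W3 and W5; minimum total cost 34.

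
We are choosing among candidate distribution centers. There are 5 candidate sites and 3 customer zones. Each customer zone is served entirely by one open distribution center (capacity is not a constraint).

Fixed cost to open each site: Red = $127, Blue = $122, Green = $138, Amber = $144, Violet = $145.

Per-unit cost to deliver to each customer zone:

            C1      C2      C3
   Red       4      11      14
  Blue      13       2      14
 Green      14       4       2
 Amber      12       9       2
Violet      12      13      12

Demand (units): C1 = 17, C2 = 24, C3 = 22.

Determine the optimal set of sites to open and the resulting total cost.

For any fixed open set, each customer zone goes to its cheapest open site; total = fixed + service.
{Red, Green}: C1→Red 4·17=68, C2→Green 4·24=96, C3→Green 2·22=44. Service 208; fixed 265; total 473.
{Green}: C1→Green 14·17=238, C2→Green 4·24=96, C3→Green 2·22=44. Service 378; fixed 138; total 516.
{Red, Blue, Green}: service 160 + fixed 387 = 547
{Red, Blue, Green, Amber, Violet}: service 160 + fixed 676 = 836
No other subset beats 473.

Open Red and Green; minimum total cost 473.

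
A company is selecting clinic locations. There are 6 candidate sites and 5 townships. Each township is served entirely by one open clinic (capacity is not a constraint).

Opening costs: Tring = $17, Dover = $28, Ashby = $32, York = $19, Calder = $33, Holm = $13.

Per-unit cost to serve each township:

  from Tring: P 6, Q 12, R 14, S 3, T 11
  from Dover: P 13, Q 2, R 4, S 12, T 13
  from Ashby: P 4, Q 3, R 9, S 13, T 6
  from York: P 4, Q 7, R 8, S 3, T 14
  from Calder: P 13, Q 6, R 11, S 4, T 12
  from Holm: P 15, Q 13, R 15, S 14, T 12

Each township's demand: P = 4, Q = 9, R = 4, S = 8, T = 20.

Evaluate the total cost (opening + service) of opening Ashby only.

Each township is assigned to its cheapest site among the open ones.
{Ashby}: P→Ashby 4·4=16, Q→Ashby 3·9=27, R→Ashby 9·4=36, S→Ashby 13·8=104, T→Ashby 6·20=120. Service 303; fixed 32; total 335.

Total cost: 335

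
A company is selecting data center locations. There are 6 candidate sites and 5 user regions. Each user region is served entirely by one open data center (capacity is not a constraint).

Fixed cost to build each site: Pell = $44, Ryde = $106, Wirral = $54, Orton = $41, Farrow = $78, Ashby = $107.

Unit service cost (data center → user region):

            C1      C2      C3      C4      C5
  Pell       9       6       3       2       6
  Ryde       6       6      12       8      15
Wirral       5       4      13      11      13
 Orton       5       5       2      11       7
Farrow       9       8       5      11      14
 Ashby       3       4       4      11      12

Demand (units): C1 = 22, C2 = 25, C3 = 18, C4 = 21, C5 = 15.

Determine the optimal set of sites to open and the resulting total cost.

For any fixed open set, each user region goes to its cheapest open site; total = fixed + service.
{Pell, Orton}: C1→Orton 5·22=110, C2→Orton 5·25=125, C3→Orton 2·18=36, C4→Pell 2·21=42, C5→Pell 6·15=90. Service 403; fixed 85; total 488.
{Pell, Wirral}: C1→Wirral 5·22=110, C2→Wirral 4·25=100, C3→Pell 3·18=54, C4→Pell 2·21=42, C5→Pell 6·15=90. Service 396; fixed 98; total 494.
{Pell, Ashby}: C1→Ashby 3·22=66, C2→Ashby 4·25=100, C3→Pell 3·18=54, C4→Pell 2·21=42, C5→Pell 6·15=90. Service 352; fixed 151; total 503.
{Pell, Ryde, Wirral, Orton, Farrow, Ashby}: C1→Ashby 3·22=66, C2→Wirral 4·25=100, C3→Orton 2·18=36, C4→Pell 2·21=42, C5→Pell 6·15=90. Service 334; fixed 430; total 764.
No other subset beats 488.

Open Pell and Orton; minimum total cost 488.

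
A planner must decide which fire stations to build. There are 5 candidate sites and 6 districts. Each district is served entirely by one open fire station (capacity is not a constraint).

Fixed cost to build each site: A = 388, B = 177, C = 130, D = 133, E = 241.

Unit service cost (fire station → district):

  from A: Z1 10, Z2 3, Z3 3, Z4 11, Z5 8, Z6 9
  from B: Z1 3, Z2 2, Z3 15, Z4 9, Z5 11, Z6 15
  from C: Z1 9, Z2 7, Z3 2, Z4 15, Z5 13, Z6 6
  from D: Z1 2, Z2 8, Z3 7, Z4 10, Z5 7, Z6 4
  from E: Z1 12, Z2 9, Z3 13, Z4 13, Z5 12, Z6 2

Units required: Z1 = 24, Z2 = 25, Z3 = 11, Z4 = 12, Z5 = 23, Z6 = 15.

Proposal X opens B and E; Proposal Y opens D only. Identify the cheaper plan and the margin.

Proposal X: {B, E}: Z1→B 3·24=72, Z2→B 2·25=50, Z3→E 13·11=143, Z4→B 9·12=108, Z5→B 11·23=253, Z6→E 2·15=30. Service 656; fixed 418; total 1074.
Proposal Y: {D}: Z1→D 2·24=48, Z2→D 8·25=200, Z3→D 7·11=77, Z4→D 10·12=120, Z5→D 7·23=161, Z6→D 4·15=60. Service 666; fixed 133; total 799.
Difference: |1074 − 799| = 275.

Proposal Y is cheaper by 275.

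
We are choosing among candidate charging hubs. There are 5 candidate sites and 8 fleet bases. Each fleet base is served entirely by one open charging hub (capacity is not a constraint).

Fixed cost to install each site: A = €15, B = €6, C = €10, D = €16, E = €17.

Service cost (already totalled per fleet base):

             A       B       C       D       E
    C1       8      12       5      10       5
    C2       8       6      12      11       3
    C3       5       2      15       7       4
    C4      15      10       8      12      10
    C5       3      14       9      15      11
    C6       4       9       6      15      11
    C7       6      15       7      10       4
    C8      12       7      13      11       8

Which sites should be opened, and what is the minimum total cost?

Open B and C; minimum total cost 66.

For any fixed open set, each fleet base goes to its cheapest open site; total = fixed + service.
{B, C}: C1→C 5, C2→B 6, C3→B 2, C4→C 8, C5→C 9, C6→C 6, C7→C 7, C8→B 7. Service 50; fixed 16; total 66.
{A, B}: C1→A 8, C2→B 6, C3→B 2, C4→B 10, C5→A 3, C6→A 4, C7→A 6, C8→B 7. Service 46; fixed 21; total 67.
{A, B, C}: C1→C 5, C2→B 6, C3→B 2, C4→C 8, C5→A 3, C6→A 4, C7→A 6, C8→B 7. Service 41; fixed 31; total 72.
{A, B, C, D, E}: C1→C 5, C2→E 3, C3→B 2, C4→C 8, C5→A 3, C6→A 4, C7→E 4, C8→B 7. Service 36; fixed 64; total 100.
No other subset beats 66.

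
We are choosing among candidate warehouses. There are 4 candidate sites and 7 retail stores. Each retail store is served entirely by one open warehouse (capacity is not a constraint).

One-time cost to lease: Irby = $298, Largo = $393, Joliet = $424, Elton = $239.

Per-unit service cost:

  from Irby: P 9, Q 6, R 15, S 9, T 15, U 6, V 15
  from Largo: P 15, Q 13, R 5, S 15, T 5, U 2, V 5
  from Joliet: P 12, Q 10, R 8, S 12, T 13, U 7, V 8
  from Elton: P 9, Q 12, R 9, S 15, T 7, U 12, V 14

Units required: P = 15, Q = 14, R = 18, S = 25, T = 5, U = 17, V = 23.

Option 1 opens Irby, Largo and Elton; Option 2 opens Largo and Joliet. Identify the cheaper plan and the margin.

Option 1: {Irby, Largo, Elton}: P→Irby 9·15=135, Q→Irby 6·14=84, R→Largo 5·18=90, S→Irby 9·25=225, T→Largo 5·5=25, U→Largo 2·17=34, V→Largo 5·23=115. Service 708; fixed 930; total 1638.
Option 2: {Largo, Joliet}: P→Joliet 12·15=180, Q→Joliet 10·14=140, R→Largo 5·18=90, S→Joliet 12·25=300, T→Largo 5·5=25, U→Largo 2·17=34, V→Largo 5·23=115. Service 884; fixed 817; total 1701.
Difference: |1638 − 1701| = 63.

Option 1 is cheaper by 63.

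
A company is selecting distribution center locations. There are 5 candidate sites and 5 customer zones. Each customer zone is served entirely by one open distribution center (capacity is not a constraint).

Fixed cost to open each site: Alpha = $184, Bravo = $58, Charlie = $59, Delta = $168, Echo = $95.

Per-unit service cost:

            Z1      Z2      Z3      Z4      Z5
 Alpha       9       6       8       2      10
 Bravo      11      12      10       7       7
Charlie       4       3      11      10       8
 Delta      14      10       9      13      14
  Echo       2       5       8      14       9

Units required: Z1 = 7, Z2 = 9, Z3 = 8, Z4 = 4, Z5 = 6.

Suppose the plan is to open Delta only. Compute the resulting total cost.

Total cost: 564

Each customer zone is assigned to its cheapest site among the open ones.
{Delta}: Z1→Delta 14·7=98, Z2→Delta 10·9=90, Z3→Delta 9·8=72, Z4→Delta 13·4=52, Z5→Delta 14·6=84. Service 396; fixed 168; total 564.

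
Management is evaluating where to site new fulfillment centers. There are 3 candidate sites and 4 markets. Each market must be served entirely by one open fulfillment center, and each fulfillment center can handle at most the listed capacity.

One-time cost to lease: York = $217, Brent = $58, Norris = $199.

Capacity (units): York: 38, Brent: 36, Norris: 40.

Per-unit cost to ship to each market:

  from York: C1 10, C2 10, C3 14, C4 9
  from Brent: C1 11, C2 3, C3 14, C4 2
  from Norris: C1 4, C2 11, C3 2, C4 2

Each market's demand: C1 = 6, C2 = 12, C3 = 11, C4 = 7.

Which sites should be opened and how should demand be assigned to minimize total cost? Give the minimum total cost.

Open {Brent}: C1→Brent 11·6=66, C2→Brent 3·12=36, C3→Brent 14·11=154, C4→Brent 2·7=14.
Loads: Brent carries 36/36. Service 270; fixed 58; total 328.
Next best feasible plan costs 353.

Minimum total cost: 328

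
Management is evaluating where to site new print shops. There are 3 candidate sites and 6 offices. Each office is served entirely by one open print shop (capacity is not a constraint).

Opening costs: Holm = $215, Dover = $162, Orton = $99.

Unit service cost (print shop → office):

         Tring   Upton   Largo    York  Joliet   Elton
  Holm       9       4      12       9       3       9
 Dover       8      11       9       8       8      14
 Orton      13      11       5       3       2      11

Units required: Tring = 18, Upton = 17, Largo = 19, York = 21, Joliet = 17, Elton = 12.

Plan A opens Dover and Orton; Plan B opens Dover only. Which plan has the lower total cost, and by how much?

Plan A is cheaper by 220.

Plan A: {Dover, Orton}: Tring→Dover 8·18=144, Upton→Dover 11·17=187, Largo→Orton 5·19=95, York→Orton 3·21=63, Joliet→Orton 2·17=34, Elton→Orton 11·12=132. Service 655; fixed 261; total 916.
Plan B: {Dover}: Tring→Dover 8·18=144, Upton→Dover 11·17=187, Largo→Dover 9·19=171, York→Dover 8·21=168, Joliet→Dover 8·17=136, Elton→Dover 14·12=168. Service 974; fixed 162; total 1136.
Difference: |916 − 1136| = 220.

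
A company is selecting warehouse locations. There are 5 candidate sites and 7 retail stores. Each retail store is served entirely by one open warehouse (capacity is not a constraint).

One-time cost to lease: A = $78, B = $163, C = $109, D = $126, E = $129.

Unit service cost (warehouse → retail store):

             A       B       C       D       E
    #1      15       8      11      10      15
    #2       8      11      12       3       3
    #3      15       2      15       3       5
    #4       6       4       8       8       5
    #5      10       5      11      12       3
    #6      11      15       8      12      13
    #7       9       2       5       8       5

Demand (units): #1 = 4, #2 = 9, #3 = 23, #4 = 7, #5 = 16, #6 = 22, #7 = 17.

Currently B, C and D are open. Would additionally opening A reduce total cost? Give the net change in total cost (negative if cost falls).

No — net change +78 (cost rises by 78).

Current service cost with {B, C, D}: 423.
Adding A: each retail store re-picks its cheapest; new service cost 423, saving 0.
Extra fixed cost: 78. Net change = 78 − 0 = 78.
(Totals: 821 → 899.)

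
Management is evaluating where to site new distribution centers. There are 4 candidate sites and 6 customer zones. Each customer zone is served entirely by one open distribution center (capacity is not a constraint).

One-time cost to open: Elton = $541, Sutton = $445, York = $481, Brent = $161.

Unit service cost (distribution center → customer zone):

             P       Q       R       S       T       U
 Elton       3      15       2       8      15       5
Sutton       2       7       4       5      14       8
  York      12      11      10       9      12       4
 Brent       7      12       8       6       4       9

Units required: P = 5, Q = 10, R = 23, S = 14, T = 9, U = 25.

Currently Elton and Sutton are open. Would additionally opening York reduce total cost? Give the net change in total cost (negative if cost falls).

No — net change +438 (cost rises by 438).

Current service cost with {Elton, Sutton}: 447.
Adding York: each customer zone re-picks its cheapest; new service cost 404, saving 43.
Extra fixed cost: 481. Net change = 481 − 43 = 438.
(Totals: 1433 → 1871.)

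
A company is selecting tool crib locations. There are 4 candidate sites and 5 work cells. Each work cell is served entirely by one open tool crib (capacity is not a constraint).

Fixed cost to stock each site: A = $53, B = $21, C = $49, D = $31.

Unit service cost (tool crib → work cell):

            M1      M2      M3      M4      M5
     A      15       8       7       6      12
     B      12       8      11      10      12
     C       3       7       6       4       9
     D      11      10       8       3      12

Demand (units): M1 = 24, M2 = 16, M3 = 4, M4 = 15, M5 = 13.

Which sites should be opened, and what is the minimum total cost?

Open C only; minimum total cost 434.

For any fixed open set, each work cell goes to its cheapest open site; total = fixed + service.
{C}: M1→C 3·24=72, M2→C 7·16=112, M3→C 6·4=24, M4→C 4·15=60, M5→C 9·13=117. Service 385; fixed 49; total 434.
{C, D}: service 370 + fixed 80 = 450
{B, C}: service 385 + fixed 70 = 455
{A, B, C, D}: service 370 + fixed 154 = 524
(All 15 nonempty subsets were checked; C only is lowest.)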